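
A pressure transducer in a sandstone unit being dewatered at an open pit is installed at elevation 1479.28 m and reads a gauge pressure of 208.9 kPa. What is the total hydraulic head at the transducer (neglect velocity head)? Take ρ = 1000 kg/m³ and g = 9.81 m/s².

h ≈ 1500.57 m

ψ = P/(ρg) = 208.9×1000 / (1000 × 9.81) = 21.29 m.
h = z + ψ = 1479.28 + 21.29 = 1500.57 m.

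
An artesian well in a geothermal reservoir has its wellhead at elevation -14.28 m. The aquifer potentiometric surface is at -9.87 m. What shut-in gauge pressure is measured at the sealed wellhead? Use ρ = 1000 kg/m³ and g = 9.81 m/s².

Head above the cap: Δh = -9.87 − (-14.28) = 4.41 m.
P = ρgΔh = 1000 × 9.81 × 4.41 = 43262 Pa ≈ 43.3 kPa.

P ≈ 43.3 kPa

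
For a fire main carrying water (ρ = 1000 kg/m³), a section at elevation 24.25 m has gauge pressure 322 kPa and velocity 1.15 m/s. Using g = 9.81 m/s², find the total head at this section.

Pressure head ψ = P/(ρg) = 322×1000 / (1000 × 9.81) = 32.82 m.
Velocity head = v²/(2g) = 1.15² / (2 × 9.81) = 0.067 m.
h = z + ψ + v²/(2g) = 24.25 + 32.82 + 0.067 = 57.14 m.

h ≈ 57.14 m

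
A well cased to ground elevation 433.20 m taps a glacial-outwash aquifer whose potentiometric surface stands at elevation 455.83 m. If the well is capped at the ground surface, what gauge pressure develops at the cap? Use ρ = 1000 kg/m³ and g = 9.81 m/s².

Head above the cap: Δh = 455.83 − 433.20 = 22.63 m.
P = ρgΔh = 1000 × 9.81 × 22.63 = 222000 Pa ≈ 222 kPa.

P ≈ 222 kPa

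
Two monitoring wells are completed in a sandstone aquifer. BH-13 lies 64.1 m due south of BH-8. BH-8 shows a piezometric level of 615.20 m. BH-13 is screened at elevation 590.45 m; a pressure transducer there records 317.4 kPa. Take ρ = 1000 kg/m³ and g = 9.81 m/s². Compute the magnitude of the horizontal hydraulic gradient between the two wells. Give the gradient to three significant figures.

i ≈ 0.119

Total head at BH-8: h = 615.20 m (water level in the piezometer is the total head).
Pressure head at BH-13: ψ = P/(ρg) = 317.4×1000 / (1000 × 9.81) = 32.35 m.
Total head at BH-13: h = z + ψ = 590.45 + 32.35 = 622.80 m.
Head difference: h(BH-8) − h(BH-13) = 615.20 − 622.80 = -7.60 m.
Hydraulic gradient: i = |Δh| / L = 7.60 / 64.1 = 0.119.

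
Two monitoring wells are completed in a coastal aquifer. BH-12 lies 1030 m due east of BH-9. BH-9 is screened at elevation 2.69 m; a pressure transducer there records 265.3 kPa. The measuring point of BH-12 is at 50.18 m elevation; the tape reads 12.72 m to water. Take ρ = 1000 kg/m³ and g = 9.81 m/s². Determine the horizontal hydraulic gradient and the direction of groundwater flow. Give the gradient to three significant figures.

i ≈ 0.00750; groundwater flows toward the west

Pressure head at BH-9: ψ = P/(ρg) = 265.3×1000 / (1000 × 9.81) = 27.04 m.
Total head at BH-9: h = z + ψ = 2.69 + 27.04 = 29.73 m.
Total head at BH-12: h = 50.18 − 12.72 = 37.46 m.
Head difference: h(BH-9) − h(BH-12) = 29.73 − 37.46 = -7.73 m.
Hydraulic gradient: i = |Δh| / L = 7.73 / 1030 = 0.00750.
Flow is from higher to lower head: from BH-12 toward BH-9, i.e. toward the west.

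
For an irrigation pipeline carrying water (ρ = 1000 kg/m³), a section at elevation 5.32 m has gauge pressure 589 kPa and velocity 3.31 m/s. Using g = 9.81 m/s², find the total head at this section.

h ≈ 65.92 m

Pressure head ψ = P/(ρg) = 589×1000 / (1000 × 9.81) = 60.04 m.
Velocity head = v²/(2g) = 3.31² / (2 × 9.81) = 0.558 m.
h = z + ψ + v²/(2g) = 5.32 + 60.04 + 0.558 = 65.92 m.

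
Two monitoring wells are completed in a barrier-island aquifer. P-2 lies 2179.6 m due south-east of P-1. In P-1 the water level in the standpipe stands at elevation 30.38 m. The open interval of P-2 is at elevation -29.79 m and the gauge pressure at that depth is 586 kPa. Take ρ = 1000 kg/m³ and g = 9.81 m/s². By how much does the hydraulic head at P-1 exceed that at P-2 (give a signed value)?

Total head at P-1: h = 30.38 m (water level in the piezometer is the total head).
Pressure head at P-2: ψ = P/(ρg) = 586×1000 / (1000 × 9.81) = 59.73 m.
Total head at P-2: h = z + ψ = -29.79 + 59.73 = 29.94 m.
Head difference: h(P-1) − h(P-2) = 30.38 − 29.94 = 0.44 m.

Δh ≈ 0.44 m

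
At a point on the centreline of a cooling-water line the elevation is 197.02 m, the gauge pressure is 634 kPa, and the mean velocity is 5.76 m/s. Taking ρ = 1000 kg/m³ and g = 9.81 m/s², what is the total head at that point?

h ≈ 263.34 m

Pressure head ψ = P/(ρg) = 634×1000 / (1000 × 9.81) = 64.63 m.
Velocity head = v²/(2g) = 5.76² / (2 × 9.81) = 1.691 m.
h = z + ψ + v²/(2g) = 197.02 + 64.63 + 1.691 = 263.34 m.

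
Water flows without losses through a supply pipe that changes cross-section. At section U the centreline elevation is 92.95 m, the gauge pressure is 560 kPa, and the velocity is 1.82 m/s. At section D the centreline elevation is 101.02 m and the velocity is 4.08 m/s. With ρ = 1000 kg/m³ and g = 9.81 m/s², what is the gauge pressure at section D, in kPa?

P₂ ≈ 474 kPa

Pressure head at U: ψ₁ = P₁/(ρg) = 560×1000 / (1000 × 9.81) = 57.08 m.
Velocity heads: v₁²/2g = 1.82²/19.62 = 0.169 m; v₂²/2g = 4.08²/19.62 = 0.848 m.
Total head H = z₁ + ψ₁ + v₁²/2g = 92.95 + 57.08 + 0.169 = 150.20 m.
ψ₂ = H − z₂ − v₂²/2g = 150.20 − 101.02 − 0.848 = 48.33 m.
P₂ = ρgψ₂ = 1000 × 9.81 × 48.33 ≈ 474 kPa.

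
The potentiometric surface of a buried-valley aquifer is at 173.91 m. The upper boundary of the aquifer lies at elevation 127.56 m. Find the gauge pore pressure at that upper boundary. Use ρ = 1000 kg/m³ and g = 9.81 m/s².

P ≈ 455 kPa

Pressure head at the aquifer top: ψ = h − z = 173.91 − 127.56 = 46.35 m.
P = ρgψ = 1000 × 9.81 × 46.35 = 454693 Pa ≈ 455 kPa.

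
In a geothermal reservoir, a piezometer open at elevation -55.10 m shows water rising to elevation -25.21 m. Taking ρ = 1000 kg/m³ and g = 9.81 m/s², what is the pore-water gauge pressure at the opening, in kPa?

Pressure head ψ = h − z = -25.21 − (-55.10) = 29.89 m.
P = ρgψ = 1000 × 9.81 × 29.89 = 293221 Pa ≈ 293 kPa.

P ≈ 293 kPa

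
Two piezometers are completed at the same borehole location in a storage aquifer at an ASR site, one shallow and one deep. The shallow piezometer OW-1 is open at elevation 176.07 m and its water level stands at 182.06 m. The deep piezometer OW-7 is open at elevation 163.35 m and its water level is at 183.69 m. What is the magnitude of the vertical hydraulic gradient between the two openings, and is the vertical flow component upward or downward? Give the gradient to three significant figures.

Total head at OW-1: h = 182.06 m (water level in the standpipe).
Total head at OW-7: h = 183.69 m.
Δh = h(OW-1) − h(OW-7) = 182.06 − 183.69 = -1.63 m.
Vertical separation Δz = 176.07 − 163.35 = 12.72 m.
|i_v| = |Δh| / Δz = 1.63 / 12.72 = 0.128.
Head is higher in the deep piezometer, so vertical flow is upward (discharge condition).

|i_v| ≈ 0.128; vertical flow is upward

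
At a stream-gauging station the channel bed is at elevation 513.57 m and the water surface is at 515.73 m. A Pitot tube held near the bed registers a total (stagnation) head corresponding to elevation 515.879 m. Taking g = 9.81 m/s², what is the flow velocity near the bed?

v ≈ 1.71 m/s

Near the bed, under hydrostatic conditions, the piezometric head (z + ψ) equals the free-surface elevation, 515.73 m.
Velocity head = total − piezometric = 515.879 − 515.73 = 0.149 m.
v = √(2g·h_v) = √(2 × 9.81 × 0.149) = 1.71 m/s.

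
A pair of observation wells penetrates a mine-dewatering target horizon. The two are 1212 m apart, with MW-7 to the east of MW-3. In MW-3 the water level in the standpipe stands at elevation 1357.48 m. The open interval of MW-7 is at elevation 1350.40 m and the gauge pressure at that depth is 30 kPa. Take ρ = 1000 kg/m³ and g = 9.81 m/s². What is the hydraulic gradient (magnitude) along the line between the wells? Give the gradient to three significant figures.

i ≈ 0.00332

Total head at MW-3: h = 1357.48 m (water level in the piezometer is the total head).
Pressure head at MW-7: ψ = P/(ρg) = 30×1000 / (1000 × 9.81) = 3.06 m.
Total head at MW-7: h = z + ψ = 1350.40 + 3.06 = 1353.46 m.
Head difference: h(MW-3) − h(MW-7) = 1357.48 − 1353.46 = 4.02 m.
Hydraulic gradient: i = |Δh| / L = 4.02 / 1212 = 0.00332.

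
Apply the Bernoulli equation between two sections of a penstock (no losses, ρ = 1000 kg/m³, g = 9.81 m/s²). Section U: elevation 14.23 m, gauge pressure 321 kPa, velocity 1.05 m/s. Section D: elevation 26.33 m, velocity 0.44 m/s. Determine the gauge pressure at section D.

P₂ ≈ 203 kPa

Pressure head at U: ψ₁ = P₁/(ρg) = 321×1000 / (1000 × 9.81) = 32.72 m.
Velocity heads: v₁²/2g = 1.05²/19.62 = 0.056 m; v₂²/2g = 0.44²/19.62 = 0.010 m.
Total head H = z₁ + ψ₁ + v₁²/2g = 14.23 + 32.72 + 0.056 = 47.01 m.
ψ₂ = H − z₂ − v₂²/2g = 47.01 − 26.33 − 0.010 = 20.67 m.
P₂ = ρgψ₂ = 1000 × 9.81 × 20.67 ≈ 203 kPa.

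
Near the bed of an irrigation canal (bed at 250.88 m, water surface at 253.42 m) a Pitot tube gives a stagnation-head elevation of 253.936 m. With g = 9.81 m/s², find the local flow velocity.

v ≈ 3.18 m/s

Near the bed, under hydrostatic conditions, the piezometric head (z + ψ) equals the free-surface elevation, 253.42 m.
Velocity head = total − piezometric = 253.936 − 253.42 = 0.516 m.
v = √(2g·h_v) = √(2 × 9.81 × 0.516) = 3.18 m/s.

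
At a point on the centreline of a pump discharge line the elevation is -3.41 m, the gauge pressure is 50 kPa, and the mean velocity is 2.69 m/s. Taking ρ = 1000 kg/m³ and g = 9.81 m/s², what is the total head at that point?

Pressure head ψ = P/(ρg) = 50×1000 / (1000 × 9.81) = 5.10 m.
Velocity head = v²/(2g) = 2.69² / (2 × 9.81) = 0.369 m.
h = z + ψ + v²/(2g) = -3.41 + 5.10 + 0.369 = 2.06 m.

h ≈ 2.06 m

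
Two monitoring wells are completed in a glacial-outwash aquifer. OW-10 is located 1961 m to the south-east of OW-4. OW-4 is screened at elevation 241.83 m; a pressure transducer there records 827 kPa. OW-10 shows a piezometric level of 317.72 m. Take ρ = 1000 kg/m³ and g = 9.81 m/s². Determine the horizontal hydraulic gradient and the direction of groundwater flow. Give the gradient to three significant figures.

i ≈ 0.00429; groundwater flows toward the south-east

Pressure head at OW-4: ψ = P/(ρg) = 827×1000 / (1000 × 9.81) = 84.30 m.
Total head at OW-4: h = z + ψ = 241.83 + 84.30 = 326.13 m.
Total head at OW-10: h = 317.72 m (water level in the piezometer is the total head).
Head difference: h(OW-4) − h(OW-10) = 326.13 − 317.72 = 8.41 m.
Hydraulic gradient: i = |Δh| / L = 8.41 / 1961 = 0.00429.
Flow is from higher to lower head: from OW-4 toward OW-10, i.e. toward the south-east.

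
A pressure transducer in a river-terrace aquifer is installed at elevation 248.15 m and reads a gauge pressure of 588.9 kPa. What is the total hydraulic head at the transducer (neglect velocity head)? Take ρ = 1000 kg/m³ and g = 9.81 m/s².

ψ = P/(ρg) = 588.9×1000 / (1000 × 9.81) = 60.03 m.
h = z + ψ = 248.15 + 60.03 = 308.18 m.

h ≈ 308.18 m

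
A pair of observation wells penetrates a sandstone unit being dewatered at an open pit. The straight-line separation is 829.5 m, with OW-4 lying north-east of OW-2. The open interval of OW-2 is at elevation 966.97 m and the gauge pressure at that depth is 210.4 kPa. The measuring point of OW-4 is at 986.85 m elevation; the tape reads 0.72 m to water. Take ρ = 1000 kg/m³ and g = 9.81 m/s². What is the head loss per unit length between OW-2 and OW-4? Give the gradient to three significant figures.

i ≈ 0.00276 m/m

Pressure head at OW-2: ψ = P/(ρg) = 210.4×1000 / (1000 × 9.81) = 21.45 m.
Total head at OW-2: h = z + ψ = 966.97 + 21.45 = 988.42 m.
Total head at OW-4: h = 986.85 − 0.72 = 986.13 m.
Head difference: h(OW-2) − h(OW-4) = 988.42 − 986.13 = 2.29 m.
Hydraulic gradient: i = |Δh| / L = 2.29 / 829.5 = 0.00276.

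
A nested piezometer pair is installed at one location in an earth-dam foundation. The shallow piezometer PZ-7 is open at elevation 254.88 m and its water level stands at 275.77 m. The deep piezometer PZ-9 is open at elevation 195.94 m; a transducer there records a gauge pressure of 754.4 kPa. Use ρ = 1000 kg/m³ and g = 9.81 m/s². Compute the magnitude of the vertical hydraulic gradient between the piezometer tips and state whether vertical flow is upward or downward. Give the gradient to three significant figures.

|i_v| ≈ 0.0497; vertical flow is downward

Total head at PZ-7: h = 275.77 m (water level in the standpipe).
Pressure head at PZ-9: ψ = P/(ρg) = 754.4×1000 / (1000 × 9.81) = 76.90 m.
Total head at PZ-9: h = z + ψ = 195.94 + 76.90 = 272.84 m.
Δh = h(PZ-7) − h(PZ-9) = 275.77 − 272.84 = 2.93 m.
Vertical separation Δz = 254.88 − 195.94 = 58.94 m.
|i_v| = |Δh| / Δz = 2.93 / 58.94 = 0.0497.
Head is higher in the shallow piezometer, so vertical flow is downward (recharge condition).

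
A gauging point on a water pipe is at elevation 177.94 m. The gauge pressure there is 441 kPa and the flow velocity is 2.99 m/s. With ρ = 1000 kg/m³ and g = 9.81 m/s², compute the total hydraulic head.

h ≈ 223.35 m

Pressure head ψ = P/(ρg) = 441×1000 / (1000 × 9.81) = 44.95 m.
Velocity head = v²/(2g) = 2.99² / (2 × 9.81) = 0.456 m.
h = z + ψ + v²/(2g) = 177.94 + 44.95 + 0.456 = 223.35 m.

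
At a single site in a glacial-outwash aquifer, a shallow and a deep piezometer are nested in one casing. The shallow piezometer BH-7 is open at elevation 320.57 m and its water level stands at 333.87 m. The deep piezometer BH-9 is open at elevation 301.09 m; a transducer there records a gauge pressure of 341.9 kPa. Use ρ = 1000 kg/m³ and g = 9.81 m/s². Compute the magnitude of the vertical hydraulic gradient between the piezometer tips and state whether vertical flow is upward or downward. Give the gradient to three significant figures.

|i_v| ≈ 0.106; vertical flow is upward

Total head at BH-7: h = 333.87 m (water level in the standpipe).
Pressure head at BH-9: ψ = P/(ρg) = 341.9×1000 / (1000 × 9.81) = 34.85 m.
Total head at BH-9: h = z + ψ = 301.09 + 34.85 = 335.94 m.
Δh = h(BH-7) − h(BH-9) = 333.87 − 335.94 = -2.07 m.
Vertical separation Δz = 320.57 − 301.09 = 19.48 m.
|i_v| = |Δh| / Δz = 2.07 / 19.48 = 0.106.
Head is higher in the deep piezometer, so vertical flow is upward (discharge condition).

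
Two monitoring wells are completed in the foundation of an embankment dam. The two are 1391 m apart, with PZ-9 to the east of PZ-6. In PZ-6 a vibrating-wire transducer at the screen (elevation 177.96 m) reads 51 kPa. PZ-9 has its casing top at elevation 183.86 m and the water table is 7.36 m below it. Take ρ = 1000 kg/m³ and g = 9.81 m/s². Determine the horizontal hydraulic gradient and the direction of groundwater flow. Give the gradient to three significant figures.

i ≈ 0.00479; groundwater flows toward the east

Pressure head at PZ-6: ψ = P/(ρg) = 51×1000 / (1000 × 9.81) = 5.20 m.
Total head at PZ-6: h = z + ψ = 177.96 + 5.20 = 183.16 m.
Total head at PZ-9: h = 183.86 − 7.36 = 176.50 m.
Head difference: h(PZ-6) − h(PZ-9) = 183.16 − 176.50 = 6.66 m.
Hydraulic gradient: i = |Δh| / L = 6.66 / 1391 = 0.00479.
Flow is from higher to lower head: from PZ-6 toward PZ-9, i.e. toward the east.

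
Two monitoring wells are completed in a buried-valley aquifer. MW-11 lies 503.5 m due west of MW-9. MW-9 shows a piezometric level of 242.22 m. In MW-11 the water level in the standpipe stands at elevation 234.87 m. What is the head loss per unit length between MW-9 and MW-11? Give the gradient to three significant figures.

Total head at MW-9: h = 242.22 m (water level in the piezometer is the total head).
Total head at MW-11: h = 234.87 m (water level in the piezometer is the total head).
Head difference: h(MW-9) − h(MW-11) = 242.22 − 234.87 = 7.35 m.
Hydraulic gradient: i = |Δh| / L = 7.35 / 503.5 = 0.0146.

i ≈ 0.0146 m/m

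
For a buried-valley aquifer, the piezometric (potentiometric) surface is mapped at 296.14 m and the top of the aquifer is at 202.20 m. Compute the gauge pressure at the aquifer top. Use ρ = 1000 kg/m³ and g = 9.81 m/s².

P ≈ 922 kPa

Pressure head at the aquifer top: ψ = h − z = 296.14 − 202.20 = 93.94 m.
P = ρgψ = 1000 × 9.81 × 93.94 = 921551 Pa ≈ 922 kPa.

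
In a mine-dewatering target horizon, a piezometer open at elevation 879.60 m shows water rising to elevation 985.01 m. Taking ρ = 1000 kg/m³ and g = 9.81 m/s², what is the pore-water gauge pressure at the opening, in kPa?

Pressure head ψ = h − z = 985.01 − 879.60 = 105.41 m.
P = ρgψ = 1000 × 9.81 × 105.41 = 1034072 Pa ≈ 1030 kPa.

P ≈ 1030 kPa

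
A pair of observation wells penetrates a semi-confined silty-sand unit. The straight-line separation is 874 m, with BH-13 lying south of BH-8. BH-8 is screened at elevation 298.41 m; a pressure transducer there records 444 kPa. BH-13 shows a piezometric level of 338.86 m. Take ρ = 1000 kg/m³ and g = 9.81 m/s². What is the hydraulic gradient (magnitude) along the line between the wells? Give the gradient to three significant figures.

Pressure head at BH-8: ψ = P/(ρg) = 444×1000 / (1000 × 9.81) = 45.26 m.
Total head at BH-8: h = z + ψ = 298.41 + 45.26 = 343.67 m.
Total head at BH-13: h = 338.86 m (water level in the piezometer is the total head).
Head difference: h(BH-8) − h(BH-13) = 343.67 − 338.86 = 4.81 m.
Hydraulic gradient: i = |Δh| / L = 4.81 / 874 = 0.00550.

i ≈ 0.00550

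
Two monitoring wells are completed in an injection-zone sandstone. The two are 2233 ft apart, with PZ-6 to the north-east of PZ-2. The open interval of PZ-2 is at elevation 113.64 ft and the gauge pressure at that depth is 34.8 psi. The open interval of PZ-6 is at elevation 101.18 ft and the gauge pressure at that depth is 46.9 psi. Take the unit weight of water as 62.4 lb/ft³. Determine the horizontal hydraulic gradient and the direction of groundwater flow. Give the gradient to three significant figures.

Pressure head at PZ-2: ψ = 144·P/γ = 144 × 34.8 / 62.4 = 80.31 ft.
Total head at PZ-2: h = z + ψ = 113.64 + 80.31 = 193.95 ft.
Pressure head at PZ-6: ψ = 144·P/γ = 144 × 46.9 / 62.4 = 108.23 ft.
Total head at PZ-6: h = z + ψ = 101.18 + 108.23 = 209.41 ft.
Head difference: h(PZ-2) − h(PZ-6) = 193.95 − 209.41 = -15.46 ft.
Hydraulic gradient: i = |Δh| / L = 15.46 / 2233 = 0.00692.
Flow is from higher to lower head: from PZ-6 toward PZ-2, i.e. toward the south-west.

i ≈ 0.00692; groundwater flows toward the south-west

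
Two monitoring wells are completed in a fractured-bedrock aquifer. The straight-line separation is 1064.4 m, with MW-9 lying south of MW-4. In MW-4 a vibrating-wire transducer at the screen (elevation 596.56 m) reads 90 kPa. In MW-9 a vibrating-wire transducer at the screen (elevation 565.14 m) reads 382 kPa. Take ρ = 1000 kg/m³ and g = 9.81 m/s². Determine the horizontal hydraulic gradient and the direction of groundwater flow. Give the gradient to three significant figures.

Pressure head at MW-4: ψ = P/(ρg) = 90×1000 / (1000 × 9.81) = 9.17 m.
Total head at MW-4: h = z + ψ = 596.56 + 9.17 = 605.73 m.
Pressure head at MW-9: ψ = P/(ρg) = 382×1000 / (1000 × 9.81) = 38.94 m.
Total head at MW-9: h = z + ψ = 565.14 + 38.94 = 604.08 m.
Head difference: h(MW-4) − h(MW-9) = 605.73 − 604.08 = 1.65 m.
Hydraulic gradient: i = |Δh| / L = 1.65 / 1064.4 = 0.00155.
Flow is from higher to lower head: from MW-4 toward MW-9, i.e. toward the south.

i ≈ 0.00155; groundwater flows toward the south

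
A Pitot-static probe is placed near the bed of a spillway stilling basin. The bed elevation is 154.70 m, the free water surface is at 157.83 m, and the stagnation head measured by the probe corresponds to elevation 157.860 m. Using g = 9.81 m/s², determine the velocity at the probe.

v ≈ 0.767 m/s

Near the bed, under hydrostatic conditions, the piezometric head (z + ψ) equals the free-surface elevation, 157.83 m.
Velocity head = total − piezometric = 157.860 − 157.83 = 0.030 m.
v = √(2g·h_v) = √(2 × 9.81 × 0.030) = 0.767 m/s.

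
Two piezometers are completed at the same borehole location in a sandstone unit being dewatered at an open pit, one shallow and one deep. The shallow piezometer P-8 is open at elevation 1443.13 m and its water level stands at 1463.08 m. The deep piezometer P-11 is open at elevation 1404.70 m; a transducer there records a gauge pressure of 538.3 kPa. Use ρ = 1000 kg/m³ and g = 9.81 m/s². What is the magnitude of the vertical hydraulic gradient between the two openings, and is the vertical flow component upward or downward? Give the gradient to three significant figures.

|i_v| ≈ 0.0913; vertical flow is downward

Total head at P-8: h = 1463.08 m (water level in the standpipe).
Pressure head at P-11: ψ = P/(ρg) = 538.3×1000 / (1000 × 9.81) = 54.87 m.
Total head at P-11: h = z + ψ = 1404.70 + 54.87 = 1459.57 m.
Δh = h(P-8) − h(P-11) = 1463.08 − 1459.57 = 3.51 m.
Vertical separation Δz = 1443.13 − 1404.70 = 38.43 m.
|i_v| = |Δh| / Δz = 3.51 / 38.43 = 0.0913.
Head is higher in the shallow piezometer, so vertical flow is downward (recharge condition).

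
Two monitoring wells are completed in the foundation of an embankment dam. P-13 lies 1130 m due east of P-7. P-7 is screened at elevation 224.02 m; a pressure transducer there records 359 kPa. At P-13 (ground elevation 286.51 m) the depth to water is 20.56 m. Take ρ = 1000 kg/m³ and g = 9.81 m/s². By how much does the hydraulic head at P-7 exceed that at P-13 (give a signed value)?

Δh ≈ -5.33 m

Pressure head at P-7: ψ = P/(ρg) = 359×1000 / (1000 × 9.81) = 36.60 m.
Total head at P-7: h = z + ψ = 224.02 + 36.60 = 260.62 m.
Total head at P-13: h = 286.51 − 20.56 = 265.95 m.
Head difference: h(P-7) − h(P-13) = 260.62 − 265.95 = -5.33 m.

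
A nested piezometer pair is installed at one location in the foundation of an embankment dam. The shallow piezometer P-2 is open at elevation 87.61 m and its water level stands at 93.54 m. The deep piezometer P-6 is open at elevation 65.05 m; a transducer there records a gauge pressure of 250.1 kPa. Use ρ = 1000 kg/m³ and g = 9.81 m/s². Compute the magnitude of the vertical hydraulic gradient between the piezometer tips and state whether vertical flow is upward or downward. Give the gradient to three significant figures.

|i_v| ≈ 0.133; vertical flow is downward

Total head at P-2: h = 93.54 m (water level in the standpipe).
Pressure head at P-6: ψ = P/(ρg) = 250.1×1000 / (1000 × 9.81) = 25.49 m.
Total head at P-6: h = z + ψ = 65.05 + 25.49 = 90.54 m.
Δh = h(P-2) − h(P-6) = 93.54 − 90.54 = 3.00 m.
Vertical separation Δz = 87.61 − 65.05 = 22.56 m.
|i_v| = |Δh| / Δz = 3.00 / 22.56 = 0.133.
Head is higher in the shallow piezometer, so vertical flow is downward (recharge condition).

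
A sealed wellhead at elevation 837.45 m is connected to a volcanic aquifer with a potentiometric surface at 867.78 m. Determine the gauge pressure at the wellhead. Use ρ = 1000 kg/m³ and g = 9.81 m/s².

Head above the cap: Δh = 867.78 − 837.45 = 30.33 m.
P = ρgΔh = 1000 × 9.81 × 30.33 = 297537 Pa ≈ 298 kPa.

P ≈ 298 kPa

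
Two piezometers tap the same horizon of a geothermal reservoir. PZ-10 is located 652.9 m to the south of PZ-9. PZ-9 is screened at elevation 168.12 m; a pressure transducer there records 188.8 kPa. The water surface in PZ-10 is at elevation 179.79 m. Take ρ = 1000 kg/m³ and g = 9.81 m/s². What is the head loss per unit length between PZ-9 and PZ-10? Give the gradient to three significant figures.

Pressure head at PZ-9: ψ = P/(ρg) = 188.8×1000 / (1000 × 9.81) = 19.25 m.
Total head at PZ-9: h = z + ψ = 168.12 + 19.25 = 187.37 m.
Total head at PZ-10: h = 179.79 m (water level in the piezometer is the total head).
Head difference: h(PZ-9) − h(PZ-10) = 187.37 − 179.79 = 7.58 m.
Hydraulic gradient: i = |Δh| / L = 7.58 / 652.9 = 0.0116.

i ≈ 0.0116 m/m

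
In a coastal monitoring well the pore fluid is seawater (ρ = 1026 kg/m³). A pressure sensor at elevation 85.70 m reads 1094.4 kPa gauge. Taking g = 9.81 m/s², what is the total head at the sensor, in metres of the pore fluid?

ψ = P/(ρg) = 1094.4×1000 / (1026 × 9.81) = 108.73 m.
h = z + ψ = 85.70 + 108.73 = 194.43 m.

h ≈ 194.43 m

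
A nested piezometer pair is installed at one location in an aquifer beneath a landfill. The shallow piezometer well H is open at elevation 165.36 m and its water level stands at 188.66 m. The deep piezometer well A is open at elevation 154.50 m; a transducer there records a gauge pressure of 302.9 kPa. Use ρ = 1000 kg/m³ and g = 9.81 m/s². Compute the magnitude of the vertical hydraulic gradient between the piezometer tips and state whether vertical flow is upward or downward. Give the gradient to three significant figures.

Total head at well H: h = 188.66 m (water level in the standpipe).
Pressure head at well A: ψ = P/(ρg) = 302.9×1000 / (1000 × 9.81) = 30.88 m.
Total head at well A: h = z + ψ = 154.50 + 30.88 = 185.38 m.
Δh = h(well H) − h(well A) = 188.66 − 185.38 = 3.28 m.
Vertical separation Δz = 165.36 − 154.50 = 10.86 m.
|i_v| = |Δh| / Δz = 3.28 / 10.86 = 0.302.
Head is higher in the shallow piezometer, so vertical flow is downward (recharge condition).

|i_v| ≈ 0.302; vertical flow is downward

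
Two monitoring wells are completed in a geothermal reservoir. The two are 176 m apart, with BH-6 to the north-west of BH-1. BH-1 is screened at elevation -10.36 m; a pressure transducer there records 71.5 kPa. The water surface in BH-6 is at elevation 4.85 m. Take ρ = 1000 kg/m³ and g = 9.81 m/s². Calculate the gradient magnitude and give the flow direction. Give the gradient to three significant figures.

i ≈ 0.0450; groundwater flows toward the south-east

Pressure head at BH-1: ψ = P/(ρg) = 71.5×1000 / (1000 × 9.81) = 7.29 m.
Total head at BH-1: h = z + ψ = -10.36 + 7.29 = -3.07 m.
Total head at BH-6: h = 4.85 m (water level in the piezometer is the total head).
Head difference: h(BH-1) − h(BH-6) = -3.07 − 4.85 = -7.92 m.
Hydraulic gradient: i = |Δh| / L = 7.92 / 176 = 0.0450.
Flow is from higher to lower head: from BH-6 toward BH-1, i.e. toward the south-east.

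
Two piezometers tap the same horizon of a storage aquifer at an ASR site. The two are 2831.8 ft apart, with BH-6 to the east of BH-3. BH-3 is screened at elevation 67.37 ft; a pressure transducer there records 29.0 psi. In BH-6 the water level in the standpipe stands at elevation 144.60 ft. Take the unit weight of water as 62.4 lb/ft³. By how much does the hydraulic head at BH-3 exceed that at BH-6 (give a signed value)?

Pressure head at BH-3: ψ = 144·P/γ = 144 × 29.0 / 62.4 = 66.92 ft.
Total head at BH-3: h = z + ψ = 67.37 + 66.92 = 134.29 ft.
Total head at BH-6: h = 144.60 ft (water level in the piezometer is the total head).
Head difference: h(BH-3) − h(BH-6) = 134.29 − 144.60 = -10.31 ft.

Δh ≈ -10.31 ft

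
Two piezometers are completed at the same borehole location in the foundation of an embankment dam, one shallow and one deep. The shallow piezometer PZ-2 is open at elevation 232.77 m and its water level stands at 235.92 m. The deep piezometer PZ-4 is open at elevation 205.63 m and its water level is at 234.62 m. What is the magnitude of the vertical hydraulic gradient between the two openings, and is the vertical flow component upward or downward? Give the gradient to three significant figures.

Total head at PZ-2: h = 235.92 m (water level in the standpipe).
Total head at PZ-4: h = 234.62 m.
Δh = h(PZ-2) − h(PZ-4) = 235.92 − 234.62 = 1.30 m.
Vertical separation Δz = 232.77 − 205.63 = 27.14 m.
|i_v| = |Δh| / Δz = 1.30 / 27.14 = 0.0479.
Head is higher in the shallow piezometer, so vertical flow is downward (recharge condition).

|i_v| ≈ 0.0479; vertical flow is downward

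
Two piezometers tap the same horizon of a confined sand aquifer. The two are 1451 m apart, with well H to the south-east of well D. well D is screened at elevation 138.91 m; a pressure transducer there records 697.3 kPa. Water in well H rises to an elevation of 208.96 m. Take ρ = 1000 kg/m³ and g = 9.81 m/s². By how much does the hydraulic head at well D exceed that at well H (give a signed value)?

Δh ≈ 1.03 m

Pressure head at well D: ψ = P/(ρg) = 697.3×1000 / (1000 × 9.81) = 71.08 m.
Total head at well D: h = z + ψ = 138.91 + 71.08 = 209.99 m.
Total head at well H: h = 208.96 m (water level in the piezometer is the total head).
Head difference: h(well D) − h(well H) = 209.99 − 208.96 = 1.03 m.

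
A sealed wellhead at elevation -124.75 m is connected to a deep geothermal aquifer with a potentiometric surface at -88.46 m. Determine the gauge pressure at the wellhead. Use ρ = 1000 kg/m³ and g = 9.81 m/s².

P ≈ 356 kPa

Head above the cap: Δh = -88.46 − (-124.75) = 36.29 m.
P = ρgΔh = 1000 × 9.81 × 36.29 = 356005 Pa ≈ 356 kPa.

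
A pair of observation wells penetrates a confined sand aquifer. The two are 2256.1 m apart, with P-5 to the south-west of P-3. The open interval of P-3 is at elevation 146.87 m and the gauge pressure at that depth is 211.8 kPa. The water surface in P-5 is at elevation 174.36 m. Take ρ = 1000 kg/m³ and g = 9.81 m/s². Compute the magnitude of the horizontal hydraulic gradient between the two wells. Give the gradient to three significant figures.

Pressure head at P-3: ψ = P/(ρg) = 211.8×1000 / (1000 × 9.81) = 21.59 m.
Total head at P-3: h = z + ψ = 146.87 + 21.59 = 168.46 m.
Total head at P-5: h = 174.36 m (water level in the piezometer is the total head).
Head difference: h(P-3) − h(P-5) = 168.46 − 174.36 = -5.90 m.
Hydraulic gradient: i = |Δh| / L = 5.90 / 2256.1 = 0.00262.

i ≈ 0.00262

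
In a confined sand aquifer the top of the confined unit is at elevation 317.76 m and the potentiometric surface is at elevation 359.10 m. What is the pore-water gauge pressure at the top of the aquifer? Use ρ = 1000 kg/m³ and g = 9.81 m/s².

Pressure head at the aquifer top: ψ = h − z = 359.10 − 317.76 = 41.34 m.
P = ρgψ = 1000 × 9.81 × 41.34 = 405545 Pa ≈ 406 kPa.

P ≈ 406 kPa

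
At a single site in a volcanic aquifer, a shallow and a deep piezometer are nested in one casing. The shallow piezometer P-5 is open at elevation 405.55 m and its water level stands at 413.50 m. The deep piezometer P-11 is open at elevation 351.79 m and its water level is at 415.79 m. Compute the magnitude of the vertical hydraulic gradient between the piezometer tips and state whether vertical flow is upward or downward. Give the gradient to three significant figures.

|i_v| ≈ 0.0426; vertical flow is upward

Total head at P-5: h = 413.50 m (water level in the standpipe).
Total head at P-11: h = 415.79 m.
Δh = h(P-5) − h(P-11) = 413.50 − 415.79 = -2.29 m.
Vertical separation Δz = 405.55 − 351.79 = 53.76 m.
|i_v| = |Δh| / Δz = 2.29 / 53.76 = 0.0426.
Head is higher in the deep piezometer, so vertical flow is upward (discharge condition).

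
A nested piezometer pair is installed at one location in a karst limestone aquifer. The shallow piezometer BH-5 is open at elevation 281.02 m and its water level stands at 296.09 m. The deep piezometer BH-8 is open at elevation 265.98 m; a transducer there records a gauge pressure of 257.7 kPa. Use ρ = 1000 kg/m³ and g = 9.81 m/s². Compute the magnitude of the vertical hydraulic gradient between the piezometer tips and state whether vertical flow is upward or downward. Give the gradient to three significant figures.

Total head at BH-5: h = 296.09 m (water level in the standpipe).
Pressure head at BH-8: ψ = P/(ρg) = 257.7×1000 / (1000 × 9.81) = 26.27 m.
Total head at BH-8: h = z + ψ = 265.98 + 26.27 = 292.25 m.
Δh = h(BH-5) − h(BH-8) = 296.09 − 292.25 = 3.84 m.
Vertical separation Δz = 281.02 − 265.98 = 15.04 m.
|i_v| = |Δh| / Δz = 3.84 / 15.04 = 0.255.
Head is higher in the shallow piezometer, so vertical flow is downward (recharge condition).

|i_v| ≈ 0.255; vertical flow is downward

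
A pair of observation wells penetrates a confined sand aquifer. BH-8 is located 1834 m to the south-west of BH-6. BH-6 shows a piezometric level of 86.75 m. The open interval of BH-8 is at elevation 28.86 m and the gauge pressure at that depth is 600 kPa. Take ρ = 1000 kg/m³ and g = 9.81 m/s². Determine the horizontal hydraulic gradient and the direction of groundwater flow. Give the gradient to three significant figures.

i ≈ 0.00178; groundwater flows toward the north-east

Total head at BH-6: h = 86.75 m (water level in the piezometer is the total head).
Pressure head at BH-8: ψ = P/(ρg) = 600×1000 / (1000 × 9.81) = 61.16 m.
Total head at BH-8: h = z + ψ = 28.86 + 61.16 = 90.02 m.
Head difference: h(BH-6) − h(BH-8) = 86.75 − 90.02 = -3.27 m.
Hydraulic gradient: i = |Δh| / L = 3.27 / 1834 = 0.00178.
Flow is from higher to lower head: from BH-8 toward BH-6, i.e. toward the north-east.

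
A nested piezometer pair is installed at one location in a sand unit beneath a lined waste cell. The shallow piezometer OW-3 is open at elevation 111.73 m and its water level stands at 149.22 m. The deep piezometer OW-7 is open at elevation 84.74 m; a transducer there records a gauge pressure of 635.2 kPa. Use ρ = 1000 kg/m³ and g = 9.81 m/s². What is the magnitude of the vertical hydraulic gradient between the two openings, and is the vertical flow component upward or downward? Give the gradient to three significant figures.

|i_v| ≈ 0.0100; vertical flow is upward

Total head at OW-3: h = 149.22 m (water level in the standpipe).
Pressure head at OW-7: ψ = P/(ρg) = 635.2×1000 / (1000 × 9.81) = 64.75 m.
Total head at OW-7: h = z + ψ = 84.74 + 64.75 = 149.49 m.
Δh = h(OW-3) − h(OW-7) = 149.22 − 149.49 = -0.27 m.
Vertical separation Δz = 111.73 − 84.74 = 26.99 m.
|i_v| = |Δh| / Δz = 0.27 / 26.99 = 0.0100.
Head is higher in the deep piezometer, so vertical flow is upward (discharge condition).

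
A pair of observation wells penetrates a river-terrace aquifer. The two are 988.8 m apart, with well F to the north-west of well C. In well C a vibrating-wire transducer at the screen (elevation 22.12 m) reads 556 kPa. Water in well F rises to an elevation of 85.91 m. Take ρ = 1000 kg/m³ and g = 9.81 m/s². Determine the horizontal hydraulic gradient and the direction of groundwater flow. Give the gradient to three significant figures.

Pressure head at well C: ψ = P/(ρg) = 556×1000 / (1000 × 9.81) = 56.68 m.
Total head at well C: h = z + ψ = 22.12 + 56.68 = 78.80 m.
Total head at well F: h = 85.91 m (water level in the piezometer is the total head).
Head difference: h(well C) − h(well F) = 78.80 − 85.91 = -7.11 m.
Hydraulic gradient: i = |Δh| / L = 7.11 / 988.8 = 0.00719.
Flow is from higher to lower head: from well F toward well C, i.e. toward the south-east.

i ≈ 0.00719; groundwater flows toward the south-east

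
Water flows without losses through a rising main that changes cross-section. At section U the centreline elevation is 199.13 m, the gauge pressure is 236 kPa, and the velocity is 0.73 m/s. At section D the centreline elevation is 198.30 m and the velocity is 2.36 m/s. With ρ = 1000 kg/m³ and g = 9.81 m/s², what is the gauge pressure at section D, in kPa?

Pressure head at U: ψ₁ = P₁/(ρg) = 236×1000 / (1000 × 9.81) = 24.06 m.
Velocity heads: v₁²/2g = 0.73²/19.62 = 0.027 m; v₂²/2g = 2.36²/19.62 = 0.284 m.
Total head H = z₁ + ψ₁ + v₁²/2g = 199.13 + 24.06 + 0.027 = 223.22 m.
ψ₂ = H − z₂ − v₂²/2g = 223.22 − 198.30 − 0.284 = 24.64 m.
P₂ = ρgψ₂ = 1000 × 9.81 × 24.64 ≈ 242 kPa.

P₂ ≈ 242 kPa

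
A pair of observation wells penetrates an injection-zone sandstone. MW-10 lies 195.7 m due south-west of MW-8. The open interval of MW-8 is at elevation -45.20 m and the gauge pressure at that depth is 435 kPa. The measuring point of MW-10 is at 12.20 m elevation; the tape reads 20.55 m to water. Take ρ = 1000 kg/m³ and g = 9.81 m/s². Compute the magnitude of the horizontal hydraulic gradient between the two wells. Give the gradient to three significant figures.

Pressure head at MW-8: ψ = P/(ρg) = 435×1000 / (1000 × 9.81) = 44.34 m.
Total head at MW-8: h = z + ψ = -45.20 + 44.34 = -0.86 m.
Total head at MW-10: h = 12.20 − 20.55 = -8.35 m.
Head difference: h(MW-8) − h(MW-10) = -0.86 − (-8.35) = 7.49 m.
Hydraulic gradient: i = |Δh| / L = 7.49 / 195.7 = 0.0383.

i ≈ 0.0383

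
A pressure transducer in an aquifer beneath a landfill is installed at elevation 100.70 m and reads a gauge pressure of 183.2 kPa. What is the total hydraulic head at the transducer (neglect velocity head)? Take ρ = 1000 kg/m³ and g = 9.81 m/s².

h ≈ 119.37 m

ψ = P/(ρg) = 183.2×1000 / (1000 × 9.81) = 18.67 m.
h = z + ψ = 100.70 + 18.67 = 119.37 m.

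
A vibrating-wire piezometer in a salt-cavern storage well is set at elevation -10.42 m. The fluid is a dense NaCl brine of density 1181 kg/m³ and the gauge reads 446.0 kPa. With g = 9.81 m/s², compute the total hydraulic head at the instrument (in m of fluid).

ψ = P/(ρg) = 446.0×1000 / (1181 × 9.81) = 38.50 m.
h = z + ψ = -10.42 + 38.50 = 28.08 m.

h ≈ 28.08 m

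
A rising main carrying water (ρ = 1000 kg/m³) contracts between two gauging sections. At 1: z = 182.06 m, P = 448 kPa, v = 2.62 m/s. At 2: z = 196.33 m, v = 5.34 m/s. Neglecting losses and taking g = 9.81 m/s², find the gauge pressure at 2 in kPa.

P₂ ≈ 297 kPa

Pressure head at 1: ψ₁ = P₁/(ρg) = 448×1000 / (1000 × 9.81) = 45.67 m.
Velocity heads: v₁²/2g = 2.62²/19.62 = 0.350 m; v₂²/2g = 5.34²/19.62 = 1.453 m.
Total head H = z₁ + ψ₁ + v₁²/2g = 182.06 + 45.67 + 0.350 = 228.08 m.
ψ₂ = H − z₂ − v₂²/2g = 228.08 − 196.33 − 1.453 = 30.30 m.
P₂ = ρgψ₂ = 1000 × 9.81 × 30.30 ≈ 297 kPa.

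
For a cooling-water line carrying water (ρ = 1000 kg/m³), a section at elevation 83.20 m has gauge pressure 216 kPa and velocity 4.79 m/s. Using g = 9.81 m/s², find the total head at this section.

h ≈ 106.39 m

Pressure head ψ = P/(ρg) = 216×1000 / (1000 × 9.81) = 22.02 m.
Velocity head = v²/(2g) = 4.79² / (2 × 9.81) = 1.169 m.
h = z + ψ + v²/(2g) = 83.20 + 22.02 + 1.169 = 106.39 m.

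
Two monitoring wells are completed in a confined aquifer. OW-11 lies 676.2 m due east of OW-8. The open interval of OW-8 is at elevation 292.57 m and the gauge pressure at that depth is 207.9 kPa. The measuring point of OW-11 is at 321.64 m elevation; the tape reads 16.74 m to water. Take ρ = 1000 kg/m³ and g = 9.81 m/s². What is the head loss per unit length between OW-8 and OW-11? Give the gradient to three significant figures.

i ≈ 0.0131 m/m

Pressure head at OW-8: ψ = P/(ρg) = 207.9×1000 / (1000 × 9.81) = 21.19 m.
Total head at OW-8: h = z + ψ = 292.57 + 21.19 = 313.76 m.
Total head at OW-11: h = 321.64 − 16.74 = 304.90 m.
Head difference: h(OW-8) − h(OW-11) = 313.76 − 304.90 = 8.86 m.
Hydraulic gradient: i = |Δh| / L = 8.86 / 676.2 = 0.0131.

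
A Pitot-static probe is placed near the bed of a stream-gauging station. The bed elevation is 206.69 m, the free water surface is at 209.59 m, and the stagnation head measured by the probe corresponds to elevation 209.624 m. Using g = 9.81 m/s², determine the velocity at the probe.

v ≈ 0.817 m/s

Near the bed, under hydrostatic conditions, the piezometric head (z + ψ) equals the free-surface elevation, 209.59 m.
Velocity head = total − piezometric = 209.624 − 209.59 = 0.034 m.
v = √(2g·h_v) = √(2 × 9.81 × 0.034) = 0.817 m/s.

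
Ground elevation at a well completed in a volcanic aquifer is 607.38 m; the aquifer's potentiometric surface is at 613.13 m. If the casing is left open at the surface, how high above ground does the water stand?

Water rises to the potentiometric surface, so the rise above ground = 613.13 − 607.38 = 5.75 m.

≈ 5.75 m above ground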